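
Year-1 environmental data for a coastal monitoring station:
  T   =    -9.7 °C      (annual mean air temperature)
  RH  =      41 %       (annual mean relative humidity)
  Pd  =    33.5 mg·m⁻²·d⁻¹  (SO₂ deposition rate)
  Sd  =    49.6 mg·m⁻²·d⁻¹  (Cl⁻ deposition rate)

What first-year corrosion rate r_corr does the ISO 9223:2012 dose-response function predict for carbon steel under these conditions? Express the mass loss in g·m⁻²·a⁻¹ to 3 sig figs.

carbon steel: temperature factor f = +0.150·(-19.7) = -2.9550
  Pd branch = 1.77·Pd^0.52·e^(0.02·RH+f) = 1.3 μm/a
  Cl⁻ term: 0.102·49.6^0.62·exp(0.033·41+0.04·-9.7) = 3.012
  sum: 1.3 + 3.012 → r_corr = 4.312 μm/a
Convert to mass loss: 4.312 μm/a × 7.85 g/cm³ = 33.85 g·m⁻²·a⁻¹

r_corr = 33.8 g·m⁻²·a⁻¹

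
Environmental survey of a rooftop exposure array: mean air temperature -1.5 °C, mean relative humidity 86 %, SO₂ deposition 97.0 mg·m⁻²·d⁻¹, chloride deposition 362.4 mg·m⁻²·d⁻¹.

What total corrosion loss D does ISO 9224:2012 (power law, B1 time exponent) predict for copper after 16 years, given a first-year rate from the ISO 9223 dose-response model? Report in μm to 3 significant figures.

D(16) = 10.7 μm

copper: f(T) = +0.126·(T−10) [T≤10 °C] = -1.4490
  sulphur-dioxide contribution → 0.6534 μm/a
  chloride contribution → 1.034 μm/a
  ⇒ r_corr(copper) = 1.687 μm/a
Long-term exponent b (ISO 9224 Table 2, B1) = 0.667
  D(16) = 1.687 × 16^0.667 = 1.687 × 6.355 = 10.72 μm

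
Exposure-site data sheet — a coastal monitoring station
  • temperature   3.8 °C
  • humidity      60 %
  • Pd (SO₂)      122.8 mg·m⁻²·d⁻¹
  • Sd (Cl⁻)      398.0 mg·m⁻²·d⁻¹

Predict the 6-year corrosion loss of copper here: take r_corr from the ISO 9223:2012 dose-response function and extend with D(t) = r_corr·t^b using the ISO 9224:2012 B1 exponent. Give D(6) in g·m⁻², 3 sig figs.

copper: T≤10 °C ⇒ hinge +0.126·(3.8−10) = -0.7812
  sulphur-dioxide contribution → 0.2921 μm/a
  chloride contribution → 0.5391 μm/a
  total first-year rate 0.8312 μm/a
ISO 9224: D(t) = r_corr · t^b with b = 0.667 (copper, B1)
  D(6) = 0.8312 × 6^0.667 = 0.8312 × 3.304 = 2.746 μm
  Mass loss = 2.746 μm × 8.96 g/cm³ = 24.61 g·m⁻²

D(6) = 24.6 g·m⁻²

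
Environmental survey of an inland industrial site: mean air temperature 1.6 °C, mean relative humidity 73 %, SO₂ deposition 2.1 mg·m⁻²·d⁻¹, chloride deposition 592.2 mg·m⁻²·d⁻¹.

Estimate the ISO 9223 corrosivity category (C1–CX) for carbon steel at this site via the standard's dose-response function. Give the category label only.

carbon steel: f(T) = +0.150·(T−10) [T≤10 °C] = -1.2600
  sulphur-dioxide contribution → 3.18 μm/a
  chloride contribution → 63.32 μm/a
  total first-year rate 66.5 μm/a
Category bounds: 50…80 μm/a bracket r_corr ⇒ C4

C4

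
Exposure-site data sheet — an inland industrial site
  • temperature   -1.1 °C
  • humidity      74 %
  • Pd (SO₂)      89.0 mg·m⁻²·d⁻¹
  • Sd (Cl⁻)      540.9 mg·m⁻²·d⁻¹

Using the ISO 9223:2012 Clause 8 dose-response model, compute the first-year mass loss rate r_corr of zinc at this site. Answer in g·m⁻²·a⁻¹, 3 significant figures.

zinc: T≤10 °C ⇒ hinge +0.038·(-1.1−10) = -0.4218
  Pd branch = 0.0129·Pd^0.44·e^(0.046·RH+f) = 1.834 μm/a
  Sd branch = 0.0175·Sd^0.57·e^(0.008·RH+0.085·T) = 1.041 μm/a
  sum: 1.834 + 1.041 → r_corr = 2.875 μm/a
Convert to mass loss: 2.875 μm/a × 7.14 g/cm³ = 20.53 g·m⁻²·a⁻¹

r_corr = 20.5 g·m⁻²·a⁻¹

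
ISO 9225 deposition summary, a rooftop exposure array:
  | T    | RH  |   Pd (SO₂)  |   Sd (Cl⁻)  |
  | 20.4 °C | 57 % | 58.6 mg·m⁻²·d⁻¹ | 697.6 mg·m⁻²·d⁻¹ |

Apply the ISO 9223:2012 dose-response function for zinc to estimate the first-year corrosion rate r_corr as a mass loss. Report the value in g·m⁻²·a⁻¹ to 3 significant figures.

r_corr = 50.3 g·m⁻²·a⁻¹

zinc: T>10 °C ⇒ hinge -0.071·(20.4−10) = -0.7384
  sulphur-dioxide contribution → 0.5087 μm/a
  chloride contribution → 6.531 μm/a
  total first-year rate 7.04 μm/a
Convert to mass loss: 7.04 μm/a × 7.14 g/cm³ = 50.27 g·m⁻²·a⁻¹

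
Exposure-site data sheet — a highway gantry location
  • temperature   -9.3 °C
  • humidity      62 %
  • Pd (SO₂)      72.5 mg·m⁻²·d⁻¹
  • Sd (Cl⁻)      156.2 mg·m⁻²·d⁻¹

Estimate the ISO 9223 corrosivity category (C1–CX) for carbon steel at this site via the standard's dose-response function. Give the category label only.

carbon steel: f(T) = +0.150·(T−10) [T≤10 °C] = -2.8950
  sulphur-dioxide contribution → 3.138 μm/a
  chloride contribution → 12.46 μm/a
  total first-year rate 15.6 μm/a
15.6 μm/a falls in (1.3, 25] for carbon steel → category C2

C2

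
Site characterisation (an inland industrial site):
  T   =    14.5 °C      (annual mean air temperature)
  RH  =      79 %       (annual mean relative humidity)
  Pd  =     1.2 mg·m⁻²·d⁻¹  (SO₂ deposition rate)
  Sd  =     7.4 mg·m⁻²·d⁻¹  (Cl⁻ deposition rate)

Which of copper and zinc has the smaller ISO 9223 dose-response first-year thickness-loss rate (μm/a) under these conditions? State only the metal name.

zinc

copper: f(T) = -0.080·(T−10) [T>10 °C] = -0.3600
  SO₂ term: 0.0053·1.2^0.26·exp(0.059·79-0.3600) = 0.41
  Cl⁻ term: 0.01025·7.4^0.27·exp(0.036·79+0.049·14.5) = 0.6153
  r_corr = 0.41 + 0.6153 = 1.025 μm/a
zinc: f(T) = -0.071·(T−10) [T>10 °C] = -0.3195
  Pd branch = 0.0129·Pd^0.44·e^(0.046·RH+f) = 0.3845 μm/a
  Cl⁻ term: 0.0175·7.4^0.57·exp(0.008·79+0.085·14.5) = 0.3534
  r_corr = 0.3845 + 0.3534 = 0.7379 μm/a
Ordering by μm/a: copper (1.03) > zinc (0.738)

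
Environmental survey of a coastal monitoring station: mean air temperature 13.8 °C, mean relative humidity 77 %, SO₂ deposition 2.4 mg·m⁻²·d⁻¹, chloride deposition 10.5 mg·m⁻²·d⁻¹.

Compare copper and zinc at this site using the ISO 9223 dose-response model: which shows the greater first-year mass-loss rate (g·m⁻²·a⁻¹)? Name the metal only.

copper

copper: T>10 °C ⇒ hinge -0.080·(13.8−10) = -0.3040
  sulphur-dioxide contribution → 0.4614 μm/a
  chloride contribution → 0.6081 μm/a
  ⇒ r_corr(copper) = 1.07 μm/a
  mass loss = 1.07 μm/a × 8.96 g/cm³ = 9.583 g·m⁻²·a⁻¹
zinc: temperature factor f = -0.071·(3.8) = -0.2698
  sulphur-dioxide contribution → 0.5 μm/a
  chloride contribution → 0.4 μm/a
  ⇒ r_corr(zinc) = 0.9 μm/a
  mass loss = 0.9 μm/a × 7.14 g/cm³ = 6.426 g·m⁻²·a⁻¹
Ordering by g·m⁻²·a⁻¹: copper (9.58) > zinc (6.43)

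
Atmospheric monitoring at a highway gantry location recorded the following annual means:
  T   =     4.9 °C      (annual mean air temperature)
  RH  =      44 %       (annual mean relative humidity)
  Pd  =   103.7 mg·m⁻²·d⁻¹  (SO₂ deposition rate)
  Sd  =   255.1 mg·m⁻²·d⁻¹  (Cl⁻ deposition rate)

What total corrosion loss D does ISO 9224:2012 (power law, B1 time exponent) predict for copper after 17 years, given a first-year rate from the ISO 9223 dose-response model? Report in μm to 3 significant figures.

copper: f(T) = +0.126·(T−10) [T≤10 °C] = -0.6426
  SO₂ term: 0.0053·103.7^0.26·exp(0.059·44-0.6426) = 0.1249
  Cl⁻ term: 0.01025·255.1^0.27·exp(0.036·44+0.049·4.9) = 0.2836
  sum: 0.1249 + 0.2836 → r_corr = 0.4086 μm/a
Power-law: D(17) = r_corr · 17^0.667
  D(17) = 0.4086 × 17^0.667 = 0.4086 × 6.618 = 2.704 μm

D(17) = 2.70 μm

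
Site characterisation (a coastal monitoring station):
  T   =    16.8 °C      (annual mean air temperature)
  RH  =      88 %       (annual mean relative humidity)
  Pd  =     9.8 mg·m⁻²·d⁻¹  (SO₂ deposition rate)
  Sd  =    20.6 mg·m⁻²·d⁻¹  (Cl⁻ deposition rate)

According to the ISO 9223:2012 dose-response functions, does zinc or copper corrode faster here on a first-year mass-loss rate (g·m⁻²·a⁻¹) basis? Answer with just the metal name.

copper

zinc: T>10 °C ⇒ hinge -0.071·(16.8−10) = -0.4828
  sulphur-dioxide contribution → 1.245 μm/a
  chloride contribution → 0.8277 μm/a
  total first-year rate 2.072 μm/a
  mass loss = 2.072 μm/a × 7.14 g/cm³ = 14.8 g·m⁻²·a⁻¹
copper: f(T) = -0.080·(T−10) [T>10 °C] = -0.5440
  sulphur-dioxide contribution → 1.001 μm/a
  chloride contribution → 1.256 μm/a
  total first-year rate 2.257 μm/a
  mass loss = 2.257 μm/a × 8.96 g/cm³ = 20.22 g·m⁻²·a⁻¹
Ordering by g·m⁻²·a⁻¹: copper (20.2) > zinc (14.8)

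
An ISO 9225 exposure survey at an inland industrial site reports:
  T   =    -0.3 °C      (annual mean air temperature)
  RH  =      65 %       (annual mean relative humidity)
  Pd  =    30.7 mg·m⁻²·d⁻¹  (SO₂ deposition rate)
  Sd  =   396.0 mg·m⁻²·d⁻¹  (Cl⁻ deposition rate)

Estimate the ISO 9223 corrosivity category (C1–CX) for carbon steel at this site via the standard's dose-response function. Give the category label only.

carbon steel: f(T) = +0.150·(T−10) [T≤10 °C] = -1.5450
  SO₂ term: 1.77·30.7^0.52·exp(0.02·65-1.5450) = 8.22
  Sd branch = 0.102·Sd^0.62·e^(0.033·RH+0.04·T) = 35.12 μm/a
  sum: 8.22 + 35.12 → r_corr = 43.34 μm/a
ISO 9223 Table 2 (carbon steel): 25 < 43.3 ≤ 50 μm/a ⇒ C3

C3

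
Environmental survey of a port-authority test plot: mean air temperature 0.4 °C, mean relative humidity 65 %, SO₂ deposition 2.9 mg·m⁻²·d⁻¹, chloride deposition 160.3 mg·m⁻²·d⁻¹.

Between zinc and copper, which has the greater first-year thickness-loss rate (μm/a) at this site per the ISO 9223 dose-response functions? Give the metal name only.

zinc

zinc: temperature factor f = +0.038·(-9.6) = -0.3648
  sulphur-dioxide contribution → 0.2845 μm/a
  chloride contribution → 0.5501 μm/a
  total first-year rate 0.8347 μm/a
copper: T≤10 °C ⇒ hinge +0.126·(0.4−10) = -1.2096
  sulphur-dioxide contribution → 0.09654 μm/a
  chloride contribution → 0.4274 μm/a
  ⇒ r_corr(copper) = 0.5239 μm/a
Ordering by μm/a: zinc (0.835) > copper (0.524)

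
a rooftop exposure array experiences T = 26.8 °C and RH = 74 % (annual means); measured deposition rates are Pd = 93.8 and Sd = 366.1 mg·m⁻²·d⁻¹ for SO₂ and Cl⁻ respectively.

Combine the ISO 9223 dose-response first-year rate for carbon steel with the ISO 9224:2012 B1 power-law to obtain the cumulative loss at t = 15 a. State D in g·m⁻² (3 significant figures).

carbon steel: temperature factor f = -0.054·(16.8) = -0.9072
  Pd branch = 1.77·Pd^0.52·e^(0.02·RH+f) = 33.29 μm/a
  Sd branch = 0.102·Sd^0.62·e^(0.033·RH+0.04·T) = 133.1 μm/a
  sum: 33.29 + 133.1 → r_corr = 166.4 μm/a
Long-term exponent b (ISO 9224 Table 2, B1) = 0.523
  D(15) = 166.4 × 15^0.523 = 166.4 × 4.122 = 685.8 μm
  Mass loss = 685.8 μm × 7.85 g/cm³ = 5383 g·m⁻²

D(15) = 5.38e+03 g·m⁻²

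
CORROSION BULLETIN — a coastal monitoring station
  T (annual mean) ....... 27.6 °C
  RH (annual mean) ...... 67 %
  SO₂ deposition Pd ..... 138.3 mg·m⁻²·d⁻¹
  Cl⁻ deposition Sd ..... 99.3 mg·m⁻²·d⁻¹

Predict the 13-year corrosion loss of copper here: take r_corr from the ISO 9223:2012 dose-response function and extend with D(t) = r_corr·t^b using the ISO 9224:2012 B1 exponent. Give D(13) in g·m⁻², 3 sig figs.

D(13) = 87.9 g·m⁻²

copper: f(T) = -0.080·(T−10) [T>10 °C] = -1.4080
  SO₂ term: 0.0053·138.3^0.26·exp(0.059·67-1.4080) = 0.2433
  Sd branch = 0.01025·Sd^0.27·e^(0.036·RH+0.049·T) = 1.53 μm/a
  sum: 0.2433 + 1.53 → r_corr = 1.774 μm/a
Long-term exponent b (ISO 9224 Table 2, B1) = 0.667
  D(13) = 1.774 × 13^0.667 = 1.774 × 5.534 = 9.814 μm
  Mass loss = 9.814 μm × 8.96 g/cm³ = 87.93 g·m⁻²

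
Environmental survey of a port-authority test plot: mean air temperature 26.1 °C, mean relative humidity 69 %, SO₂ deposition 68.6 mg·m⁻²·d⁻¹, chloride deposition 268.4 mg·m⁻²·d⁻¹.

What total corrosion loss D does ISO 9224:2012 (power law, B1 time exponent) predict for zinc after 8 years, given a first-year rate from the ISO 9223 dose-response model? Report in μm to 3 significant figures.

zinc: temperature factor f = -0.071·(16.1) = -1.1431
  sulphur-dioxide contribution → 0.6318 μm/a
  chloride contribution → 6.771 μm/a
  total first-year rate 7.403 μm/a
Power-law: D(8) = r_corr · 8^0.813
  D(8) = 7.403 × 8^0.813 = 7.403 × 5.423 = 40.14 μm

D(8) = 40.1 μm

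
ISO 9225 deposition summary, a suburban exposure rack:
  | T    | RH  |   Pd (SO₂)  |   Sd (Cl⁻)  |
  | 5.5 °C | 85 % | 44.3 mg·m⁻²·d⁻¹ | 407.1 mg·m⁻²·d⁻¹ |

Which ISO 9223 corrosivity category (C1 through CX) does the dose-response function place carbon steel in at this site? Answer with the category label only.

C5

carbon steel: f(T) = +0.150·(T−10) [T≤10 °C] = -0.6750
  SO₂ term: 1.77·44.3^0.52·exp(0.02·85-0.6750) = 35.42
  Sd branch = 0.102·Sd^0.62·e^(0.033·RH+0.04·T) = 87.17 μm/a
  sum: 35.42 + 87.17 → r_corr = 122.6 μm/a
ISO 9223 Table 2 (carbon steel): 80 < 123 ≤ 200 μm/a ⇒ C5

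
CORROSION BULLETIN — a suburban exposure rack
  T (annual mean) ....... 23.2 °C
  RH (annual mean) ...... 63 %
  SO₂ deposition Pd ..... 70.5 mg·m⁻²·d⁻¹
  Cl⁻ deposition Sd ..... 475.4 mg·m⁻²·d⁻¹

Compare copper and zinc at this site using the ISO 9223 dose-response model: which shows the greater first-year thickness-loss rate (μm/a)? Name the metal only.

copper: temperature factor f = -0.080·(13.2) = -1.0560
  sulphur-dioxide contribution → 0.2293 μm/a
  chloride contribution → 1.63 μm/a
  ⇒ r_corr(copper) = 1.859 μm/a
zinc: f(T) = -0.071·(T−10) [T>10 °C] = -0.9372
  sulphur-dioxide contribution → 0.5962 μm/a
  chloride contribution → 6.987 μm/a
  ⇒ r_corr(zinc) = 7.583 μm/a
Ordering by μm/a: zinc (7.58) > copper (1.86)

zinc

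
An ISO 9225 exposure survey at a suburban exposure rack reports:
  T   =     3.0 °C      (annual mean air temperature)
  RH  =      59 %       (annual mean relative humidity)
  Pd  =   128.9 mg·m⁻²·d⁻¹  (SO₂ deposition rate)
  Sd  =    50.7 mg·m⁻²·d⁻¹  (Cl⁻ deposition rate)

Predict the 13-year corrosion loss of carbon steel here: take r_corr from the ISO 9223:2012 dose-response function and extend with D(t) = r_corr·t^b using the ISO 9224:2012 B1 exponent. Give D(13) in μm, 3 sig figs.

carbon steel: temperature factor f = +0.150·(-7.0) = -1.0500
  Pd branch = 1.77·Pd^0.52·e^(0.02·RH+f) = 25.22 μm/a
  Cl⁻ term: 0.102·50.7^0.62·exp(0.033·59+0.04·3.0) = 9.192
  r_corr = 25.22 + 9.192 = 34.41 μm/a
Long-term exponent b (ISO 9224 Table 2, B1) = 0.523
  D(13) = 34.41 × 13^0.523 = 34.41 × 3.825 = 131.6 μm

D(13) = 132 μm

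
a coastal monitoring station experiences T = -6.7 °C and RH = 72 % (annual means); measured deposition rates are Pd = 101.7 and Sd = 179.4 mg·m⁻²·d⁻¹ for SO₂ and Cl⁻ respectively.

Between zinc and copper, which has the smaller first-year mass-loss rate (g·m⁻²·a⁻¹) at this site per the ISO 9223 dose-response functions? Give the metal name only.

zinc: temperature factor f = +0.038·(-16.7) = -0.6346
  Pd branch = 0.0129·Pd^0.44·e^(0.046·RH+f) = 1.434 μm/a
  Cl⁻ term: 0.0175·179.4^0.57·exp(0.008·72+0.085·-6.7) = 0.3393
  r_corr = 1.434 + 0.3393 = 1.773 μm/a
  mass loss = 1.773 μm/a × 7.14 g/cm³ = 12.66 g·m⁻²·a⁻¹
copper: temperature factor f = +0.126·(-16.7) = -2.1042
  Pd branch = 0.0053·Pd^0.26·e^(0.059·RH+f) = 0.1504 μm/a
  Cl⁻ term: 0.01025·179.4^0.27·exp(0.036·72+0.049·-6.7) = 0.4003
  r_corr = 0.1504 + 0.4003 = 0.5507 μm/a
  mass loss = 0.5507 μm/a × 8.96 g/cm³ = 4.934 g·m⁻²·a⁻¹
Ordering by g·m⁻²·a⁻¹: zinc (12.7) > copper (4.93)

copper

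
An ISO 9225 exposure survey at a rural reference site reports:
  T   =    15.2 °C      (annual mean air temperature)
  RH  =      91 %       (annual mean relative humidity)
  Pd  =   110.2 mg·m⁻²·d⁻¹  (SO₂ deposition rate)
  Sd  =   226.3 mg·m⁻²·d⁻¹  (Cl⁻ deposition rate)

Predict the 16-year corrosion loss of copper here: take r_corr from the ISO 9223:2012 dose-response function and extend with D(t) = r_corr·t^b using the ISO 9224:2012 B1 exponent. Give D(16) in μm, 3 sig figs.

copper: temperature factor f = -0.080·(5.2) = -0.4160
  sulphur-dioxide contribution → 2.549 μm/a
  chloride contribution → 2.47 μm/a
  total first-year rate 5.019 μm/a
Long-term exponent b (ISO 9224 Table 2, B1) = 0.667
  D(16) = 5.019 × 16^0.667 = 5.019 × 6.355 = 31.9 μm

D(16) = 31.9 μm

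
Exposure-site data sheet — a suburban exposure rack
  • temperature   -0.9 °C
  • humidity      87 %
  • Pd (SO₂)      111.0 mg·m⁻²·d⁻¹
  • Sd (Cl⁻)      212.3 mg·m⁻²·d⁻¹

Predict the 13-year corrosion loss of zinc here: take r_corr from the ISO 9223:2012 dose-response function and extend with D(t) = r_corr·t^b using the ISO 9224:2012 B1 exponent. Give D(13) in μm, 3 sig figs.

D(13) = 35.4 μm

zinc: f(T) = +0.038·(T−10) [T≤10 °C] = -0.4142
  SO₂ term: 0.0129·111.0^0.44·exp(0.046·87-0.4142) = 3.704
  Cl⁻ term: 0.0175·212.3^0.57·exp(0.008·87+0.085·-0.9) = 0.6894
  sum: 3.704 + 0.6894 → r_corr = 4.394 μm/a
Power-law: D(13) = r_corr · 13^0.813
  D(13) = 4.394 × 13^0.813 = 4.394 × 8.047 = 35.36 μm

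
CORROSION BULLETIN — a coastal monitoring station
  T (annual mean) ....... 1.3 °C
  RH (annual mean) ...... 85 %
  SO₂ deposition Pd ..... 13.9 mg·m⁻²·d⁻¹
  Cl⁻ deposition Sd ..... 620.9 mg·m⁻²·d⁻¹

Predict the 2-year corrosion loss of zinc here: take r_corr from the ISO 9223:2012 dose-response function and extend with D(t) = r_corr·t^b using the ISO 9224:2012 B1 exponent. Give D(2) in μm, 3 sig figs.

D(2) = 5.24 μm

zinc: T≤10 °C ⇒ hinge +0.038·(1.3−10) = -0.3306
  sulphur-dioxide contribution → 1.472 μm/a
  chloride contribution → 1.508 μm/a
  total first-year rate 2.98 μm/a
ISO 9224: D(t) = r_corr · t^b with b = 0.813 (zinc, B1)
  D(2) = 2.98 × 2^0.813 = 2.98 × 1.757 = 5.236 μm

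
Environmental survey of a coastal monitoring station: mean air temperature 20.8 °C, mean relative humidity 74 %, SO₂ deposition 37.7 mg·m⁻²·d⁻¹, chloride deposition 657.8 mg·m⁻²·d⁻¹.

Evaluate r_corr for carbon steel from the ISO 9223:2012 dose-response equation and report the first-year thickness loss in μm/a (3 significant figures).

carbon steel: f(T) = -0.054·(T−10) [T>10 °C] = -0.5832
  sulphur-dioxide contribution → 28.65 μm/a
  chloride contribution → 150.6 μm/a
  total first-year rate 179.2 μm/a

r_corr = 179 μm/a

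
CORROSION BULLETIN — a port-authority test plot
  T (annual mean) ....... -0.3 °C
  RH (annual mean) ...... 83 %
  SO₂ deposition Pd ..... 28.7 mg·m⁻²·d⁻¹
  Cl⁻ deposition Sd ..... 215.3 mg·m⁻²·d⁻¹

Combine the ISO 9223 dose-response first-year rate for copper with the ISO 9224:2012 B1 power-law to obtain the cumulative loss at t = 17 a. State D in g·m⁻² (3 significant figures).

copper: T≤10 °C ⇒ hinge +0.126·(-0.3−10) = -1.2978
  Pd branch = 0.0053·Pd^0.26·e^(0.059·RH+f) = 0.4639 μm/a
  Sd branch = 0.01025·Sd^0.27·e^(0.036·RH+0.049·T) = 0.8549 μm/a
  r_corr = 0.4639 + 0.8549 = 1.319 μm/a
ISO 9224: D(t) = r_corr · t^b with b = 0.667 (copper, B1)
  D(17) = 1.319 × 17^0.667 = 1.319 × 6.618 = 8.728 μm
  Mass loss = 8.728 μm × 8.96 g/cm³ = 78.2 g·m⁻²

D(17) = 78.2 g·m⁻²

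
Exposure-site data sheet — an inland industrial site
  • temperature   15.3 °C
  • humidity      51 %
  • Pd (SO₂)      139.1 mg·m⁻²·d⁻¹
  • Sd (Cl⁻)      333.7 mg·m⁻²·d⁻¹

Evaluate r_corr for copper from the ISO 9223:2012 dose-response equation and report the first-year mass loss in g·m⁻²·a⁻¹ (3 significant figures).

r_corr = 8.12 g·m⁻²·a⁻¹

copper: f(T) = -0.080·(T−10) [T>10 °C] = -0.4240
  Pd branch = 0.0053·Pd^0.26·e^(0.059·RH+f) = 0.2536 μm/a
  Sd branch = 0.01025·Sd^0.27·e^(0.036·RH+0.049·T) = 0.6531 μm/a
  sum: 0.2536 + 0.6531 → r_corr = 0.9067 μm/a
Convert to mass loss: 0.9067 μm/a × 8.96 g/cm³ = 8.124 g·m⁻²·a⁻¹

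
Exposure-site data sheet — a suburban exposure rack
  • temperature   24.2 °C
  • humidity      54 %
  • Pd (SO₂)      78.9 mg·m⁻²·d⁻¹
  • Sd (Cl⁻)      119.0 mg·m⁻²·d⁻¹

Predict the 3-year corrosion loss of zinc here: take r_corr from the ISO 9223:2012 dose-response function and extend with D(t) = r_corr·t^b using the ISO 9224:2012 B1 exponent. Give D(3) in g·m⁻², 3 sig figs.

zinc: f(T) = -0.071·(T−10) [T>10 °C] = -1.0082
  sulphur-dioxide contribution → 0.3857 μm/a
  chloride contribution → 3.214 μm/a
  total first-year rate 3.6 μm/a
ISO 9224: D(t) = r_corr · t^b with b = 0.813 (zinc, B1)
  D(3) = 3.6 × 3^0.813 = 3.6 × 2.443 = 8.794 μm
  Mass loss = 8.794 μm × 7.14 g/cm³ = 62.79 g·m⁻²

D(3) = 62.8 g·m⁻²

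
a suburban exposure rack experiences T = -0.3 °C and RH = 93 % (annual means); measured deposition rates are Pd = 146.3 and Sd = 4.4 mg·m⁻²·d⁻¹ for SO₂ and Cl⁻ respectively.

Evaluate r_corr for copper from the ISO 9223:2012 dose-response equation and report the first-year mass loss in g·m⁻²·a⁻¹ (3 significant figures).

copper: T≤10 °C ⇒ hinge +0.126·(-0.3−10) = -1.2978
  SO₂ term: 0.0053·146.3^0.26·exp(0.059·93-1.2978) = 1.278
  Cl⁻ term: 0.01025·4.4^0.27·exp(0.036·93+0.049·-0.3) = 0.4286
  r_corr = 1.278 + 0.4286 = 1.707 μm/a
Convert to mass loss: 1.707 μm/a × 8.96 g/cm³ = 15.29 g·m⁻²·a⁻¹

r_corr = 15.3 g·m⁻²·a⁻¹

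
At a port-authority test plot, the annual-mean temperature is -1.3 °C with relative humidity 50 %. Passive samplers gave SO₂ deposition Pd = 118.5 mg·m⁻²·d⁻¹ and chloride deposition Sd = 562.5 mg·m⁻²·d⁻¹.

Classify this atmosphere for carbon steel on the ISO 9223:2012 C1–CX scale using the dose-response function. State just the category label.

C3

carbon steel: T≤10 °C ⇒ hinge +0.150·(-1.3−10) = -1.6950
  Pd branch = 1.77·Pd^0.52·e^(0.02·RH+f) = 10.58 μm/a
  Cl⁻ term: 0.102·562.5^0.62·exp(0.033·50+0.04·-1.3) = 25.57
  r_corr = 10.58 + 25.57 = 36.15 μm/a
ISO 9223 Table 2 (carbon steel): 25 < 36.1 ≤ 50 μm/a ⇒ C3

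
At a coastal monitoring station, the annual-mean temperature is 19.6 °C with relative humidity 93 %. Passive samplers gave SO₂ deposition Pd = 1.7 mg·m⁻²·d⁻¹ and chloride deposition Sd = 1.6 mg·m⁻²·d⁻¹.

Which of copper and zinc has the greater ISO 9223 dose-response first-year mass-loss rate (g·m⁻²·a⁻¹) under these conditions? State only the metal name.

copper: temperature factor f = -0.080·(9.6) = -0.7680
  sulphur-dioxide contribution → 0.6818 μm/a
  chloride contribution → 0.8649 μm/a
  total first-year rate 1.547 μm/a
  mass loss = 1.547 μm/a × 8.96 g/cm³ = 13.86 g·m⁻²·a⁻¹
zinc: temperature factor f = -0.071·(9.6) = -0.6816
  sulphur-dioxide contribution → 0.5941 μm/a
  chloride contribution → 0.2547 μm/a
  ⇒ r_corr(zinc) = 0.8488 μm/a
  mass loss = 0.8488 μm/a × 7.14 g/cm³ = 6.061 g·m⁻²·a⁻¹
Ordering by g·m⁻²·a⁻¹: copper (13.9) > zinc (6.06)

copper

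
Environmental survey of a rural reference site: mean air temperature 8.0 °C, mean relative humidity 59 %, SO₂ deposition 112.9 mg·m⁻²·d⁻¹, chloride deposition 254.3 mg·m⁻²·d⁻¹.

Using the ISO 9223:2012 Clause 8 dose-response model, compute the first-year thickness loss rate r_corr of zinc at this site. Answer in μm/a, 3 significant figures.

zinc: T≤10 °C ⇒ hinge +0.038·(8.0−10) = -0.0760
  SO₂ term: 0.0129·112.9^0.44·exp(0.046·59-0.0760) = 1.444
  Sd branch = 0.0175·Sd^0.57·e^(0.008·RH+0.085·T) = 1.301 μm/a
  sum: 1.444 + 1.301 → r_corr = 2.745 μm/a

r_corr = 2.74 μm/a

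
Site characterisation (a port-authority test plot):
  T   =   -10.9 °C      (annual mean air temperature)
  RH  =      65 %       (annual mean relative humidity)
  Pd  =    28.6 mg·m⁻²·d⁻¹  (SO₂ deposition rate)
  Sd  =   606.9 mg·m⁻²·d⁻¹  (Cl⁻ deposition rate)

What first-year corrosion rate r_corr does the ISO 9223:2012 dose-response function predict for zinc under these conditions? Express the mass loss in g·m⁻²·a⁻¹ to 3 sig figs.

r_corr = 6.83 g·m⁻²·a⁻¹

zinc: temperature factor f = +0.038·(-20.9) = -0.7942
  SO₂ term: 0.0129·28.6^0.44·exp(0.046·65-0.7942) = 0.507
  Sd branch = 0.0175·Sd^0.57·e^(0.008·RH+0.085·T) = 0.4496 μm/a
  sum: 0.507 + 0.4496 → r_corr = 0.9567 μm/a
Convert to mass loss: 0.9567 μm/a × 7.14 g/cm³ = 6.831 g·m⁻²·a⁻¹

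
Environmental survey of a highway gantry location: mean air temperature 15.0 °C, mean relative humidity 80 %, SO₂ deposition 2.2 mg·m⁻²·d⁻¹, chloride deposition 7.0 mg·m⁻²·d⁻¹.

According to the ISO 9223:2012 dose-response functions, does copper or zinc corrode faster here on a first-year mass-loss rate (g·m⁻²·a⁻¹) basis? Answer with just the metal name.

copper

copper: temperature factor f = -0.080·(5.0) = -0.4000
  sulphur-dioxide contribution → 0.4892 μm/a
  chloride contribution → 0.644 μm/a
  ⇒ r_corr(copper) = 1.133 μm/a
  mass loss = 1.133 μm/a × 8.96 g/cm³ = 10.15 g·m⁻²·a⁻¹
zinc: f(T) = -0.071·(T−10) [T>10 °C] = -0.3550
  sulphur-dioxide contribution → 0.5073 μm/a
  chloride contribution → 0.3601 μm/a
  total first-year rate 0.8674 μm/a
  mass loss = 0.8674 μm/a × 7.14 g/cm³ = 6.193 g·m⁻²·a⁻¹
Ordering by g·m⁻²·a⁻¹: copper (10.2) > zinc (6.19)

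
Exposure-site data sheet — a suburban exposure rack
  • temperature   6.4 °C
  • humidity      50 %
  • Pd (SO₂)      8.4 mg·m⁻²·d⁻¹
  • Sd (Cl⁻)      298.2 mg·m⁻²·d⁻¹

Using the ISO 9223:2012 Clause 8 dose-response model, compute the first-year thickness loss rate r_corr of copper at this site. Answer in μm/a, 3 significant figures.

r_corr = 0.507 μm/a

copper: T≤10 °C ⇒ hinge +0.126·(6.4−10) = -0.4536
  sulphur-dioxide contribution → 0.1119 μm/a
  chloride contribution → 0.3952 μm/a
  ⇒ r_corr(copper) = 0.507 μm/a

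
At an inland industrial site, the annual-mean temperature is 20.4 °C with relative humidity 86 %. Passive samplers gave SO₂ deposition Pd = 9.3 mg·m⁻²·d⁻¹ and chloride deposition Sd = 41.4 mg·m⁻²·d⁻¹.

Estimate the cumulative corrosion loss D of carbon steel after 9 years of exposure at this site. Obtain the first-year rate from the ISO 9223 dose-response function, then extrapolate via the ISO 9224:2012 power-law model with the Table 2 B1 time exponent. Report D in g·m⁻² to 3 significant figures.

D(9) = 1.43e+03 g·m⁻²

carbon steel: f(T) = -0.054·(T−10) [T>10 °C] = -0.5616
  sulphur-dioxide contribution → 17.98 μm/a
  chloride contribution → 39.63 μm/a
  ⇒ r_corr(carbon steel) = 57.61 μm/a
Long-term exponent b (ISO 9224 Table 2, B1) = 0.523
  D(9) = 57.61 × 9^0.523 = 57.61 × 3.156 = 181.8 μm
  Mass loss = 181.8 μm × 7.85 g/cm³ = 1427 g·m⁻²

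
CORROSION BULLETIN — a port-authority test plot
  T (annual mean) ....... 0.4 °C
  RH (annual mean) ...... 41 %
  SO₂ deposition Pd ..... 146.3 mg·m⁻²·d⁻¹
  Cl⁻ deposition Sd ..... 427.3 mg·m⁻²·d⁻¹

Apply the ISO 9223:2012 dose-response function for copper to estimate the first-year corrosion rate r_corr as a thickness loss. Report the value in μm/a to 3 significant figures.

copper: temperature factor f = +0.126·(-9.6) = -1.2096
  sulphur-dioxide contribution → 0.06493 μm/a
  chloride contribution → 0.2347 μm/a
  ⇒ r_corr(copper) = 0.2997 μm/a

r_corr = 0.300 μm/a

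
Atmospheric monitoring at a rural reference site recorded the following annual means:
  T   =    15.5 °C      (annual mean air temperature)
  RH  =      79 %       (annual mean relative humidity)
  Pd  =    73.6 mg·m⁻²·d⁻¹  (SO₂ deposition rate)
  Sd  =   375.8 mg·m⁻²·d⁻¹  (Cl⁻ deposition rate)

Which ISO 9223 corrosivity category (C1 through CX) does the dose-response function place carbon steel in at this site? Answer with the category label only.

C5

carbon steel: T>10 °C ⇒ hinge -0.054·(15.5−10) = -0.2970
  SO₂ term: 1.77·73.6^0.52·exp(0.02·79-0.2970) = 59.7
  Sd branch = 0.102·Sd^0.62·e^(0.033·RH+0.04·T) = 101.5 μm/a
  sum: 59.7 + 101.5 → r_corr = 161.2 μm/a
Category bounds: 80…200 μm/a bracket r_corr ⇒ C5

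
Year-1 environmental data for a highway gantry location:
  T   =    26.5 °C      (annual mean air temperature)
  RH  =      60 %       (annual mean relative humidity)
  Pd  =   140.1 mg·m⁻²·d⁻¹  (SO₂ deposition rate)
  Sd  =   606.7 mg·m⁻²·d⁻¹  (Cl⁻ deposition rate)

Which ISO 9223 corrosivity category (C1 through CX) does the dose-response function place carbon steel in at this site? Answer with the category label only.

C5

carbon steel: temperature factor f = -0.054·(16.5) = -0.8910
  Pd branch = 1.77·Pd^0.52·e^(0.02·RH+f) = 31.5 μm/a
  Cl⁻ term: 0.102·606.7^0.62·exp(0.033·60+0.04·26.5) = 113.3
  r_corr = 31.5 + 113.3 = 144.8 μm/a
ISO 9223 Table 2 (carbon steel): 80 < 145 ≤ 200 μm/a ⇒ C5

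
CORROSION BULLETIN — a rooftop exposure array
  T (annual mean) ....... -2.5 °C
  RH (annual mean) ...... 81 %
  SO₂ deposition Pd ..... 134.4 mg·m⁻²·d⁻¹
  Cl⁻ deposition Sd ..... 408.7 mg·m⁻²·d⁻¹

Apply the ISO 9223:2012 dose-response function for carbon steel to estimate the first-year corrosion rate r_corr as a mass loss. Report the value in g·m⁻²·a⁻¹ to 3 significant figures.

carbon steel: temperature factor f = +0.150·(-12.5) = -1.8750
  SO₂ term: 1.77·134.4^0.52·exp(0.02·81-1.8750) = 17.54
  Cl⁻ term: 0.102·408.7^0.62·exp(0.033·81+0.04·-2.5) = 55.6
  r_corr = 17.54 + 55.6 = 73.14 μm/a
Convert to mass loss: 73.14 μm/a × 7.85 g/cm³ = 574.2 g·m⁻²·a⁻¹

r_corr = 574 g·m⁻²·a⁻¹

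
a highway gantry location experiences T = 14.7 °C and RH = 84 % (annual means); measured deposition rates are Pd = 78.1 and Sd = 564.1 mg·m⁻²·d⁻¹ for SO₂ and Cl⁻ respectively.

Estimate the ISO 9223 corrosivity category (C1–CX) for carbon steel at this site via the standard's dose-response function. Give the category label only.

carbon steel: f(T) = -0.054·(T−10) [T>10 °C] = -0.2538
  SO₂ term: 1.77·78.1^0.52·exp(0.02·84-0.2538) = 71.05
  Sd branch = 0.102·Sd^0.62·e^(0.033·RH+0.04·T) = 149.2 μm/a
  sum: 71.05 + 149.2 → r_corr = 220.2 μm/a
ISO 9223 Table 2 (carbon steel): 200 < 220 ≤ 700 μm/a ⇒ CX

CX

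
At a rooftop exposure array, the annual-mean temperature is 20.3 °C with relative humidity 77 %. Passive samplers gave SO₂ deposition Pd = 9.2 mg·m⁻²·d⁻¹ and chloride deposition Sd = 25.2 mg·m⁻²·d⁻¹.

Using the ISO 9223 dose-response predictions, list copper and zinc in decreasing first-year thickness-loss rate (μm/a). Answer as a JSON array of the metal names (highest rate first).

copper: temperature factor f = -0.080·(10.3) = -0.8240
  SO₂ term: 0.0053·9.2^0.26·exp(0.059·77-0.8240) = 0.389
  Sd branch = 0.01025·Sd^0.27·e^(0.036·RH+0.049·T) = 1.059 μm/a
  r_corr = 0.389 + 1.059 = 1.448 μm/a
zinc: f(T) = -0.071·(T−10) [T>10 °C] = -0.7313
  SO₂ term: 0.0129·9.2^0.44·exp(0.046·77-0.7313) = 0.5693
  Sd branch = 0.0175·Sd^0.57·e^(0.008·RH+0.085·T) = 1.145 μm/a
  sum: 0.5693 + 1.145 → r_corr = 1.714 μm/a
Ordering by μm/a: zinc (1.71) > copper (1.45)

["zinc", "copper"]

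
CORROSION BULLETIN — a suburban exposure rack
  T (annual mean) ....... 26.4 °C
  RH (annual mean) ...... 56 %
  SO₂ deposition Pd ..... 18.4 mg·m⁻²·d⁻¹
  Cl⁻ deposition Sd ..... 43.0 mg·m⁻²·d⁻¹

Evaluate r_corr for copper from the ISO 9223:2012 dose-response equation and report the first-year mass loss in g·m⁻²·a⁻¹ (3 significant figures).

copper: T>10 °C ⇒ hinge -0.080·(26.4−10) = -1.3120
  Pd branch = 0.0053·Pd^0.26·e^(0.059·RH+f) = 0.08284 μm/a
  Cl⁻ term: 0.01025·43.0^0.27·exp(0.036·56+0.049·26.4) = 0.7746
  r_corr = 0.08284 + 0.7746 = 0.8575 μm/a
Convert to mass loss: 0.8575 μm/a × 8.96 g/cm³ = 7.683 g·m⁻²·a⁻¹

r_corr = 7.68 g·m⁻²·a⁻¹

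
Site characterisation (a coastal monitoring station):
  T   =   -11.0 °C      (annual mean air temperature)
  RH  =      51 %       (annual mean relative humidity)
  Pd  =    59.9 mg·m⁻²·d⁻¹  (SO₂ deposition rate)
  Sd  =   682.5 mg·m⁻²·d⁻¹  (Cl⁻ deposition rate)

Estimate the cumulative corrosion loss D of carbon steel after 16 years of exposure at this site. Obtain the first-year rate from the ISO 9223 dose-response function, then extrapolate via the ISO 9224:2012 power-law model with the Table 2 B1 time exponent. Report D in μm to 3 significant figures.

D(16) = 93.7 μm

carbon steel: temperature factor f = +0.150·(-21.0) = -3.1500
  SO₂ term: 1.77·59.9^0.52·exp(0.02·51-3.1500) = 1.767
  Cl⁻ term: 0.102·682.5^0.62·exp(0.033·51+0.04·-11.0) = 20.21
  sum: 1.767 + 20.21 → r_corr = 21.98 μm/a
ISO 9224: D(t) = r_corr · t^b with b = 0.523 (carbon steel, B1)
  D(16) = 21.98 × 16^0.523 = 21.98 × 4.263 = 93.7 μm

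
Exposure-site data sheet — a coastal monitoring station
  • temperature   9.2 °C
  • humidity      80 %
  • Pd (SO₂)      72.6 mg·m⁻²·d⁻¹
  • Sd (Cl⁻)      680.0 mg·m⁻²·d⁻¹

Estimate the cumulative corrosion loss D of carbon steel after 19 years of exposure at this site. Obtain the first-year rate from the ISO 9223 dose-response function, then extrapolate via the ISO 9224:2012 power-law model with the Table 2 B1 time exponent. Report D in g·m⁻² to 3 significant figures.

carbon steel: T≤10 °C ⇒ hinge +0.150·(9.2−10) = -0.1200
  sulphur-dioxide contribution → 72.18 μm/a
  chloride contribution → 117.8 μm/a
  ⇒ r_corr(carbon steel) = 190 μm/a
Long-term exponent b (ISO 9224 Table 2, B1) = 0.523
  D(19) = 190 × 19^0.523 = 190 × 4.664 = 886.1 μm
  Mass loss = 886.1 μm × 7.85 g/cm³ = 6956 g·m⁻²

D(19) = 6.96e+03 g·m⁻²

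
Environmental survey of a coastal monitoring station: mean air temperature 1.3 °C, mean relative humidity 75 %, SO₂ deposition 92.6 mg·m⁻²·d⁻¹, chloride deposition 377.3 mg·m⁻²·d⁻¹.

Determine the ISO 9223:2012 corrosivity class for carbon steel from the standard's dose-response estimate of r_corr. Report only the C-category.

C4

carbon steel: f(T) = +0.150·(T−10) [T≤10 °C] = -1.3050
  sulphur-dioxide contribution → 22.66 μm/a
  chloride contribution → 50.54 μm/a
  total first-year rate 73.2 μm/a
73.2 μm/a falls in (50, 80] for carbon steel → category C4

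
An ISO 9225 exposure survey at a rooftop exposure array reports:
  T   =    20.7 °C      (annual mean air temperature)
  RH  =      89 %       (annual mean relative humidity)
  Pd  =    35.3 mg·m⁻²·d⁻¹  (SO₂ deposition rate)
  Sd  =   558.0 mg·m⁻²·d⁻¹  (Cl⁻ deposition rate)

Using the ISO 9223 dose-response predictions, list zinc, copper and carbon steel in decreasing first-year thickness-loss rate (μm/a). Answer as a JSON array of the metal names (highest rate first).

["carbon steel", "zinc", "copper"]

zinc: f(T) = -0.071·(T−10) [T>10 °C] = -0.7597
  SO₂ term: 0.0129·35.3^0.44·exp(0.046·89-0.7597) = 1.737
  Cl⁻ term: 0.0175·558.0^0.57·exp(0.008·89+0.085·20.7) = 7.62
  r_corr = 1.737 + 7.62 = 9.357 μm/a
copper: temperature factor f = -0.080·(10.7) = -0.8560
  SO₂ term: 0.0053·35.3^0.26·exp(0.059·89-0.8560) = 1.085
  Sd branch = 0.01025·Sd^0.27·e^(0.036·RH+0.049·T) = 3.84 μm/a
  r_corr = 1.085 + 3.84 = 4.925 μm/a
carbon steel: f(T) = -0.054·(T−10) [T>10 °C] = -0.5778
  SO₂ term: 1.77·35.3^0.52·exp(0.02·89-0.5778) = 37.58
  Cl⁻ term: 0.102·558.0^0.62·exp(0.033·89+0.04·20.7) = 222.1
  sum: 37.58 + 222.1 → r_corr = 259.7 μm/a
Ordering by μm/a: carbon steel (260) > zinc (9.36) > copper (4.92)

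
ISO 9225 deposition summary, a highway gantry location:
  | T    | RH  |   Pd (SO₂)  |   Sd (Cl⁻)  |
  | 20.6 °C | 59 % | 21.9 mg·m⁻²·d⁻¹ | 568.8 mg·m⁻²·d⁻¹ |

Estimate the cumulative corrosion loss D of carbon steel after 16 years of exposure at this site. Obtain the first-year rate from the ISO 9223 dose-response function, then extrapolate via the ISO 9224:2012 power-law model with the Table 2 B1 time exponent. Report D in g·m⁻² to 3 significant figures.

D(16) = 3.33e+03 g·m⁻²

carbon steel: f(T) = -0.054·(T−10) [T>10 °C] = -0.5724
  SO₂ term: 1.77·21.9^0.52·exp(0.02·59-0.5724) = 16.18
  Sd branch = 0.102·Sd^0.62·e^(0.033·RH+0.04·T) = 83.2 μm/a
  r_corr = 16.18 + 83.2 = 99.37 μm/a
ISO 9224: D(t) = r_corr · t^b with b = 0.523 (carbon steel, B1)
  D(16) = 99.37 × 16^0.523 = 99.37 × 4.263 = 423.7 μm
  Mass loss = 423.7 μm × 7.85 g/cm³ = 3326 g·m⁻²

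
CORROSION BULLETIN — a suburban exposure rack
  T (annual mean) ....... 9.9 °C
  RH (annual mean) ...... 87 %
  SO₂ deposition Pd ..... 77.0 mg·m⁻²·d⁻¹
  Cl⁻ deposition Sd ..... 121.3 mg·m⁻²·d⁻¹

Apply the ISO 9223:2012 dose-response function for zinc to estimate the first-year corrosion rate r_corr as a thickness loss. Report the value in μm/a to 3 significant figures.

r_corr = 6.01 μm/a

zinc: f(T) = +0.038·(T−10) [T≤10 °C] = -0.0038
  SO₂ term: 0.0129·77.0^0.44·exp(0.046·87-0.0038) = 4.754
  Sd branch = 0.0175·Sd^0.57·e^(0.008·RH+0.085·T) = 1.255 μm/a
  r_corr = 4.754 + 1.255 = 6.009 μm/a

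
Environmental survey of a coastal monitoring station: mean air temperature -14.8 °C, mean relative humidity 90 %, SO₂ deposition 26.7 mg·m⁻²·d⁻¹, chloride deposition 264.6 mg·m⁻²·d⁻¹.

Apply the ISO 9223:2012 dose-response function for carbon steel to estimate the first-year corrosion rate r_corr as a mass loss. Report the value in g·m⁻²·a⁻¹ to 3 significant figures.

r_corr = 286 g·m⁻²·a⁻¹

carbon steel: T≤10 °C ⇒ hinge +0.150·(-14.8−10) = -3.7200
  Pd branch = 1.77·Pd^0.52·e^(0.02·RH+f) = 1.432 μm/a
  Cl⁻ term: 0.102·264.6^0.62·exp(0.033·90+0.04·-14.8) = 34.94
  sum: 1.432 + 34.94 → r_corr = 36.37 μm/a
Convert to mass loss: 36.37 μm/a × 7.85 g/cm³ = 285.5 g·m⁻²·a⁻¹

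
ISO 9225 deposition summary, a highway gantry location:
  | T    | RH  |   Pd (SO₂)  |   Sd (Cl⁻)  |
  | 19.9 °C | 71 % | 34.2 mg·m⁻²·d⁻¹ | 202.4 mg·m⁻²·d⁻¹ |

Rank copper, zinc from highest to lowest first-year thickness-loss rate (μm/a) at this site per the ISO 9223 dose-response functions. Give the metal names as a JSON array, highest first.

["zinc", "copper"]

copper: f(T) = -0.080·(T−10) [T>10 °C] = -0.7920
  sulphur-dioxide contribution → 0.3967 μm/a
  chloride contribution → 1.469 μm/a
  ⇒ r_corr(copper) = 1.865 μm/a
zinc: temperature factor f = -0.071·(9.9) = -0.7029
  sulphur-dioxide contribution → 0.792 μm/a
  chloride contribution → 3.458 μm/a
  ⇒ r_corr(zinc) = 4.25 μm/a
Ordering by μm/a: zinc (4.25) > copper (1.87)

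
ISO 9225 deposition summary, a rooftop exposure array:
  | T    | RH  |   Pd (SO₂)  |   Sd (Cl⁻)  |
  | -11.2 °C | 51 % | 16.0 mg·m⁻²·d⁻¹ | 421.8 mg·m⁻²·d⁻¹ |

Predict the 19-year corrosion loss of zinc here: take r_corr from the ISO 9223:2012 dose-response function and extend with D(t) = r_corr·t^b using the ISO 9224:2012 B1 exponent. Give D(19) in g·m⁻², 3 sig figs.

D(19) = 40.9 g·m⁻²

zinc: f(T) = +0.038·(T−10) [T≤10 °C] = -0.8056
  SO₂ term: 0.0129·16.0^0.44·exp(0.046·51-0.8056) = 0.2039
  Sd branch = 0.0175·Sd^0.57·e^(0.008·RH+0.085·T) = 0.3185 μm/a
  sum: 0.2039 + 0.3185 → r_corr = 0.5224 μm/a
ISO 9224: D(t) = r_corr · t^b with b = 0.813 (zinc, B1)
  D(19) = 0.5224 × 19^0.813 = 0.5224 × 10.96 = 5.723 μm
  Mass loss = 5.723 μm × 7.14 g/cm³ = 40.86 g·m⁻²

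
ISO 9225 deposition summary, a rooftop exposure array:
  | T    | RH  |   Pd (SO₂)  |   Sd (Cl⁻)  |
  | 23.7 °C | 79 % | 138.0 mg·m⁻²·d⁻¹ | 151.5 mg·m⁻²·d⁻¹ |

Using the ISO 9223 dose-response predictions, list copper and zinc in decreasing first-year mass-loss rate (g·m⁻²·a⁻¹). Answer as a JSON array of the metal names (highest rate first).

copper: temperature factor f = -0.080·(13.7) = -1.0960
  sulphur-dioxide contribution → 0.6744 μm/a
  chloride contribution → 2.182 μm/a
  ⇒ r_corr(copper) = 2.857 μm/a
  mass loss = 2.857 μm/a × 8.96 g/cm³ = 25.6 g·m⁻²·a⁻¹
zinc: T>10 °C ⇒ hinge -0.071·(23.7−10) = -0.9727
  sulphur-dioxide contribution → 1.614 μm/a
  chloride contribution → 4.318 μm/a
  total first-year rate 5.932 μm/a
  mass loss = 5.932 μm/a × 7.14 g/cm³ = 42.35 g·m⁻²·a⁻¹
Ordering by g·m⁻²·a⁻¹: zinc (42.4) > copper (25.6)

["zinc", "copper"]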